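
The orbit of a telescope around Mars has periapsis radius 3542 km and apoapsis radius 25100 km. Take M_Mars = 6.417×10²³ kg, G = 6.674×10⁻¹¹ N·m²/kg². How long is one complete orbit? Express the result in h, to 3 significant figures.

T ≈ 14.5 h

μ = GM = 6.674×10⁻¹¹ × 6.417×10²³ = 4.283×10¹³ m³/s².
Semi-major axis a = (r_p + r_a)/2 = (3542.0 + 25100)/2 = 14321 km = 1.432×10⁷ m.
By Kepler's third law T = 2π√(a³/μ) = 2π × 8.281×10³ = 5.203×10⁴ s.
= 14.45 h.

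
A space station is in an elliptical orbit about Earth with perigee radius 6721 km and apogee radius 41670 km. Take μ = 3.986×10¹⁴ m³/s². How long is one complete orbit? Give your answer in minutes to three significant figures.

T ≈ 624 minutes

Semi-major axis a = (r_p + r_a)/2 = (6721.0 + 41670)/2 = 24196 km = 2.420×10⁷ m.
By Kepler's third law T = 2π√(a³/μ) = 2π × 5.961×10³ = 3.746×10⁴ s.
= 624.3 minutes.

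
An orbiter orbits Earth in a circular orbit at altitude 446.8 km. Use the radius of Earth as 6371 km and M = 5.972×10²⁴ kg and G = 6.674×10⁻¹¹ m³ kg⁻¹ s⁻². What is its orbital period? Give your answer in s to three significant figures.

T ≈ 5600 s

μ = GM = 6.674×10⁻¹¹ × 5.972×10²⁴ = 3.986×10¹⁴ m³/s².
r = 6371 + 446.8 = 6817.8 km = 6.8178×10⁶ m.
Kepler's third law: T = 2π√(r³/μ) = 2π√((6.818×10⁶)³ / 3.986×10¹⁴).
r³/μ = 7.951×10⁵ s², so T = 2π × 8.917×10² = 5.603×10³ s.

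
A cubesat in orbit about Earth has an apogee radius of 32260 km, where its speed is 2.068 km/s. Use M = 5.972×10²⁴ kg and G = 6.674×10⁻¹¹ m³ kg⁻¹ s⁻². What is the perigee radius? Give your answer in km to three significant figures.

μ = GM = 6.674×10⁻¹¹ × 5.972×10²⁴ = 3.986×10¹⁴ m³/s².
r_a = 3.226×10⁷ m.
Specific energy ε = v²/2 − μ/r = -1.022×10⁷ J/kg, so a = −μ/(2ε) = 1.951×10⁷ m.
The apsides satisfy r_p + r_a = 2a, so the perigee radius is 2a − r_a = 6.752×10⁶ m = 6751.9 km.

perigee radius ≈ 6750 km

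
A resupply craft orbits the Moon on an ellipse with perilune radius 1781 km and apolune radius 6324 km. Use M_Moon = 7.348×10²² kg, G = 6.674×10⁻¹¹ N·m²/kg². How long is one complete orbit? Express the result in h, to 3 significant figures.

μ = GM = 6.674×10⁻¹¹ × 7.348×10²² = 4.904×10¹² m³/s².
Semi-major axis a = (r_p + r_a)/2 = (1781.0 + 6324.0)/2 = 4052.5 km = 4.052×10⁶ m.
By Kepler's third law T = 2π√(a³/μ) = 2π × 3.684×10³ = 2.315×10⁴ s.
= 6.430 h.

T ≈ 6.43 h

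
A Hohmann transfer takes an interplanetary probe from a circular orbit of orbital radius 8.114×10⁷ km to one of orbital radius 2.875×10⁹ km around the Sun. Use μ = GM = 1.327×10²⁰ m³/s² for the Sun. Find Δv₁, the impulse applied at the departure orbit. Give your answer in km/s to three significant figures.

r₁ = 8.114×10⁷ km = 8.114×10¹⁰ m.
r₂ = 2.875×10⁹ km = 2.875×10¹² m.
Transfer ellipse a_t = (r₁ + r₂)/2 = 1.478×10¹² m.
At r₁: circular v_c1 = √(μ/r₁) = 40440 m/s; transfer-perihelion v_p = √[μ(2/r₁ − 1/a_t)] = 56400 m/s.
Δv₁ = v_p − v_c1 = 15960 m/s.
= 15.96 km/s.

Δv ≈ 16.0 km/s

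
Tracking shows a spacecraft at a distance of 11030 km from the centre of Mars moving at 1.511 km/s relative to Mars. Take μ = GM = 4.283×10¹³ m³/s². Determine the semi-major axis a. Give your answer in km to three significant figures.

a ≈ 7810 km

r = 1.103×10⁷ m.
Vis-viva rearranged: 1/a = 2/r − v²/μ = 1.813×10⁻⁷ − 5.331×10⁻⁸ = 1.280×10⁻⁷ m⁻¹.
a = 7.811×10⁶ m = 7811.5 km.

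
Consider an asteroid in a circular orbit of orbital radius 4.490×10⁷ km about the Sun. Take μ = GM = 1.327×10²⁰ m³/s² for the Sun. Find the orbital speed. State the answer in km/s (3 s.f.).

v ≈ 54.4 km/s

r = 4.490×10⁷ km = 4.490×10¹⁰ m.
For a circular orbit v = √(μ/r) = √(1.327×10²⁰ / 4.490×10¹⁰) = √(2.955×10⁹) = 54360 m/s.
That is 54.36 km/s.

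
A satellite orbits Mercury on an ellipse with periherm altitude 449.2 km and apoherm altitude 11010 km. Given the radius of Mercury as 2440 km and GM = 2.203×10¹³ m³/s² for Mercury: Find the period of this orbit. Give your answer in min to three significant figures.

r_p = 2440 + 449.2 = 2889.2 km = 2.8892×10⁶ m.
r_a = 2440 + 11010 = 13450 km = 1.3450×10⁷ m.
Semi-major axis a = (r_p + r_a)/2 = (2889.2 + 13450)/2 = 8169.6 km = 8.170×10⁶ m.
By Kepler's third law T = 2π√(a³/μ) = 2π × 4.975×10³ = 3.126×10⁴ s.
= 521.0 min.

T ≈ 521 min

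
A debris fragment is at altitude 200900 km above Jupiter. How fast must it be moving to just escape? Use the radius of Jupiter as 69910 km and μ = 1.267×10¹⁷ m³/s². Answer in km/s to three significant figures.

v_esc ≈ 30.6 km/s

r = 69910 + 200900 = 270810 km = 2.7081×10⁸ m.
Escape speed v_esc = √(2μ/r) = √(2 × 1.267×10¹⁷ / 2.708×10⁸) = √(9.357×10⁸) = 30590 m/s.
= 30.59 km/s.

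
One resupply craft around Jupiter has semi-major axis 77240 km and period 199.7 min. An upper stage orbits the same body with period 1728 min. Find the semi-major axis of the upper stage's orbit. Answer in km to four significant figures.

Kepler's third law: a³ ∝ T², so a₂ = a₁ (T₂/T₁)^(2/3).
T₂/T₁ = 8.653, (T₂/T₁)^(2/3) = 4.215.
a₂ = 77240 × 4.215 = 3.256×10⁵ km.

a₂ ≈ 3.256×10⁵ km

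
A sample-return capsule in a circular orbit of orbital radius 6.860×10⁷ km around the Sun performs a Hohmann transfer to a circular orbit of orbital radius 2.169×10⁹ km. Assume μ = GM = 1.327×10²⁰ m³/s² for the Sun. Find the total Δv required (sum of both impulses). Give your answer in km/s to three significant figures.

r₁ = 6.860×10⁷ km = 6.860×10¹⁰ m.
r₂ = 2.169×10⁹ km = 2.169×10¹² m.
Transfer ellipse a_t = (r₁ + r₂)/2 = 1.119×10¹² m.
At r₁: circular v_c1 = √(μ/r₁) = 43980 m/s; transfer-perihelion v_p = √[μ(2/r₁ − 1/a_t)] = 61240 m/s.
Δv₁ = v_p − v_c1 = 17260 m/s.
At r₂: circular v_c2 = √(μ/r₂) = 7822 m/s; transfer-aphelion v_a = √[μ(2/r₂ − 1/a_t)] = 1937 m/s.
Δv₂ = v_c2 − v_a = 5885 m/s.
Total Δv = Δv₁ + Δv₂ = 23140 m/s = 23.14 km/s.

Δv_total ≈ 23.1 km/s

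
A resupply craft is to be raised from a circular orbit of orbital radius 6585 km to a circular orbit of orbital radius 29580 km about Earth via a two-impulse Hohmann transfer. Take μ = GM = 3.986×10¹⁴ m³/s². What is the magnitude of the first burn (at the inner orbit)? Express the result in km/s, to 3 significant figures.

r₁ = 6585 km = 6.585×10⁶ m.
r₂ = 29580 km = 2.958×10⁷ m.
Transfer ellipse a_t = (r₁ + r₂)/2 = 1.808×10⁷ m.
At r₁: circular v_c1 = √(μ/r₁) = 7780 m/s; transfer-perigee v_p = √[μ(2/r₁ − 1/a_t)] = 9951 m/s.
Δv₁ = v_p − v_c1 = 2171 m/s.
= 2.171 km/s.

Δv ≈ 2.17 km/s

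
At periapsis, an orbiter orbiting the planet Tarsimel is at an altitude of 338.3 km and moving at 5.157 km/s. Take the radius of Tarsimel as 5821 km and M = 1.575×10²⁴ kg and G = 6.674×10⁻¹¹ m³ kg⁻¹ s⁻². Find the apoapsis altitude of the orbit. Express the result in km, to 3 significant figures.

apoapsis altitude ≈ 15900 km

μ = GM = 6.674×10⁻¹¹ × 1.575×10²⁴ = 1.051×10¹⁴ m³/s².
r_p = 5821 + 338.3 = 6159.3 km = 6.159×10⁶ m.
Specific energy ε = v²/2 − μ/r = -3.769×10⁶ J/kg, so a = −μ/(2ε) = 1.395×10⁷ m.
The apsides satisfy r_p + r_a = 2a, so the apoapsis radius is 2a − r_p = 2.173×10⁷ m = 21732 km.
Apoapsis altitude = 21732 − 5821 = 15911 km.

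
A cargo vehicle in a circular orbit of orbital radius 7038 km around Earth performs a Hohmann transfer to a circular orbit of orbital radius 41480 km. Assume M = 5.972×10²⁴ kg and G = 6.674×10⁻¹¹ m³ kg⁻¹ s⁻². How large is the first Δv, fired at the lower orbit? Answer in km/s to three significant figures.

Δv ≈ 2.31 km/s

μ = GM = 6.674×10⁻¹¹ × 5.972×10²⁴ = 3.986×10¹⁴ m³/s².
r₁ = 7038 km = 7.038×10⁶ m.
r₂ = 41480 km = 4.148×10⁷ m.
Transfer ellipse a_t = (r₁ + r₂)/2 = 2.426×10⁷ m.
At r₁: circular v_c1 = √(μ/r₁) = 7525 m/s; transfer-perigee v_p = √[μ(2/r₁ − 1/a_t)] = 9840 m/s.
Δv₁ = v_p − v_c1 = 2315 m/s.
= 2.315 km/s.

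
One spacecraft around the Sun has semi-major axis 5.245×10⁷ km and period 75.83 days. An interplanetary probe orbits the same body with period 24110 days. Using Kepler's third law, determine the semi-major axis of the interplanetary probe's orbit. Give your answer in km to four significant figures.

Kepler's third law: a³ ∝ T², so a₂ = a₁ (T₂/T₁)^(2/3).
T₂/T₁ = 317.9, (T₂/T₁)^(2/3) = 46.58.
a₂ = 5.245×10⁷ × 46.58 = 2.443×10⁹ km.

a₂ ≈ 2.443×10⁹ km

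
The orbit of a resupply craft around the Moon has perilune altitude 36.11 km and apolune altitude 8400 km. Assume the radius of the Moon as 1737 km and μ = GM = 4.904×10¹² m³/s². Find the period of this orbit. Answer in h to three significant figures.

r_p = 1737 + 36.11 = 1773.1 km = 1.7731×10⁶ m.
r_a = 1737 + 8400 = 10137 km = 1.0137×10⁷ m.
Semi-major axis a = (r_p + r_a)/2 = (1773.1 + 10137)/2 = 5955.1 km = 5.955×10⁶ m.
By Kepler's third law T = 2π√(a³/μ) = 2π × 6.562×10³ = 4.123×10⁴ s.
= 11.45 h.

T ≈ 11.5 h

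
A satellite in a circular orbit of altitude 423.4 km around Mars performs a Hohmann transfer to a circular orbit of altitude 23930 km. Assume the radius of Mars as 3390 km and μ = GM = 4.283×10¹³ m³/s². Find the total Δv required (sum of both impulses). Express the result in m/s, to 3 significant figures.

Δv_total ≈ 1720 m/s

r₁ = 3390 + 423.4 = 3813.4 km = 3.8134×10⁶ m.
r₂ = 3390 + 23930 = 27320 km = 2.7320×10⁷ m.
Transfer ellipse a_t = (r₁ + r₂)/2 = 1.557×10⁷ m.
At r₁: circular v_c1 = √(μ/r₁) = 3351 m/s; transfer-periapsis v_p = √[μ(2/r₁ − 1/a_t)] = 4440 m/s.
Δv₁ = v_p − v_c1 = 1088 m/s.
At r₂: circular v_c2 = √(μ/r₂) = 1252 m/s; transfer-apoapsis v_a = √[μ(2/r₂ − 1/a_t)] = 619.7 m/s.
Δv₂ = v_c2 − v_a = 632.4 m/s.
Total Δv = Δv₁ + Δv₂ = 1721 m/s.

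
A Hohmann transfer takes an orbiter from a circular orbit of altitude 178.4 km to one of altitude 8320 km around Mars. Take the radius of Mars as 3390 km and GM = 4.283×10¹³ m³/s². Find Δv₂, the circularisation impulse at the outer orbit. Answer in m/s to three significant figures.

r₁ = 3390 + 178.4 = 3568.4 km = 3.5684×10⁶ m.
r₂ = 3390 + 8320 = 11710 km = 1.1710×10⁷ m.
Transfer ellipse a_t = (r₁ + r₂)/2 = 7.639×10⁶ m.
At r₁: circular v_c1 = √(μ/r₁) = 3464 m/s; transfer-periapsis v_p = √[μ(2/r₁ − 1/a_t)] = 4289 m/s.
At r₂: circular v_c2 = √(μ/r₂) = 1912 m/s; transfer-apoapsis v_a = √[μ(2/r₂ − 1/a_t)] = 1307 m/s.
Δv₂ = v_c2 − v_a = 605.4 m/s.

Δv ≈ 605 m/s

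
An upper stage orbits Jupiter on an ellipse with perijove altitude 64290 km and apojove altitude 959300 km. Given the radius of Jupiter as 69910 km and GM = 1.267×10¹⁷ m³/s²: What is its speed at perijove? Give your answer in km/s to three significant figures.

r_p = 69910 + 64290 = 134200 km = 1.3420×10⁸ m.
r_a = 69910 + 959300 = 1029200 km = 1.0292×10⁹ m.
Semi-major axis a = (r_p + r_a)/2 = 5.8170×10⁵ km = 5.817×10⁸ m.
Vis-viva: v² = μ(2/r − 1/a) = 1.267×10¹⁷ × (1.490×10⁻⁸ − 1.719×10⁻⁹) = 1.670×10⁹ m²/s².
v = 40870 m/s = 40.87 km/s.

v ≈ 40.9 km/s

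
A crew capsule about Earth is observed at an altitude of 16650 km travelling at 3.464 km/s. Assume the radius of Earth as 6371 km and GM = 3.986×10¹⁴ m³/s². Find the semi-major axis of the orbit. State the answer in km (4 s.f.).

a ≈ 17610 km

r = 6371 + 16650 = 23021 km = 2.302×10⁷ m.
Vis-viva rearranged: 1/a = 2/r − v²/μ = 8.688×10⁻⁸ − 3.010×10⁻⁸ = 5.677×10⁻⁸ m⁻¹.
a = 1.761×10⁷ m = 17614 km.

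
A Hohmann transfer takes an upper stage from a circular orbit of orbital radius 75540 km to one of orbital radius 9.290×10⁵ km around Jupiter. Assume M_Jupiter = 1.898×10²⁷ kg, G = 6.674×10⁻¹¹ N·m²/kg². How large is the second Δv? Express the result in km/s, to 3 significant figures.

Δv ≈ 7.15 km/s

μ = GM = 6.674×10⁻¹¹ × 1.898×10²⁷ = 1.267×10¹⁷ m³/s².
r₁ = 75540 km = 7.554×10⁷ m.
r₂ = 9.290×10⁵ km = 9.290×10⁸ m.
Transfer ellipse a_t = (r₁ + r₂)/2 = 5.023×10⁸ m.
At r₁: circular v_c1 = √(μ/r₁) = 40950 m/s; transfer-perijove v_p = √[μ(2/r₁ − 1/a_t)] = 55690 m/s.
At r₂: circular v_c2 = √(μ/r₂) = 11680 m/s; transfer-apojove v_a = √[μ(2/r₂ − 1/a_t)] = 4528 m/s.
Δv₂ = v_c2 − v_a = 7149 m/s.
= 7.149 km/s.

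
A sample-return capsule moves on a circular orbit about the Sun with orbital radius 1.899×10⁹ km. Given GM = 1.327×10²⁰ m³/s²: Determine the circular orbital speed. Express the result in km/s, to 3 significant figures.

r = 1.899×10⁹ km = 1.899×10¹² m.
For a circular orbit v = √(μ/r) = √(1.327×10²⁰ / 1.899×10¹²) = √(6.988×10⁷) = 8359 m/s.
That is 8.359 km/s.

v ≈ 8.36 km/s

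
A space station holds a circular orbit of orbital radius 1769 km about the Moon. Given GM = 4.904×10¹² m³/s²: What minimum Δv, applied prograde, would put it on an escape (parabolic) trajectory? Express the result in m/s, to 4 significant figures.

r = 1769 km = 1.769×10⁶ m.
Circular speed v_c = √(μ/r) = 1665 m/s.
Escape speed v_esc = √(2μ/r) = √2 × v_c = 2355 m/s.
Δv = v_esc − v_c = 689.7 m/s.

Δv ≈ 689.7 m/s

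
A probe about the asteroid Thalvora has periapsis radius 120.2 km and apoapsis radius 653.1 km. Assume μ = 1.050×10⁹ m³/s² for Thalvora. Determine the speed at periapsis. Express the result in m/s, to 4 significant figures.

v ≈ 121.5 m/s

Semi-major axis a = (r_p + r_a)/2 = 386.65 km = 3.867×10⁵ m.
Vis-viva: v² = μ(2/r − 1/a) = 1.050×10⁹ × (1.664×10⁻⁵ − 2.586×10⁻⁶) = 1.476×10⁴ m²/s².
v = 121.5 m/s.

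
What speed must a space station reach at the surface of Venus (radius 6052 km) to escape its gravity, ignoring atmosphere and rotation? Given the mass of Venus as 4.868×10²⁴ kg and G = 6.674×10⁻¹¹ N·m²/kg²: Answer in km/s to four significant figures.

v_esc ≈ 10.36 km/s

μ = GM = 6.674×10⁻¹¹ × 4.868×10²⁴ = 3.249×10¹⁴ m³/s².
r = R = 6.052×10⁶ m.
Escape speed v_esc = √(2μ/r) = √(2 × 3.249×10¹⁴ / 6.052×10⁶) = √(1.074×10⁸) = 10360 m/s.
= 10.36 km/s.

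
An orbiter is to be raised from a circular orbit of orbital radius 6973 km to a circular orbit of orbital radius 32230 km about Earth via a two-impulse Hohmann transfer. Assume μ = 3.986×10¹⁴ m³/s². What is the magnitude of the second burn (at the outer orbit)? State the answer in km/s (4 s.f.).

r₁ = 6973 km = 6.973×10⁶ m.
r₂ = 32230 km = 3.223×10⁷ m.
Transfer ellipse a_t = (r₁ + r₂)/2 = 1.960×10⁷ m.
At r₁: circular v_c1 = √(μ/r₁) = 7561 m/s; transfer-perigee v_p = √[μ(2/r₁ − 1/a_t)] = 9695 m/s.
At r₂: circular v_c2 = √(μ/r₂) = 3517 m/s; transfer-apogee v_a = √[μ(2/r₂ − 1/a_t)] = 2098 m/s.
Δv₂ = v_c2 − v_a = 1419 m/s.
= 1.419 km/s.

Δv ≈ 1.419 km/s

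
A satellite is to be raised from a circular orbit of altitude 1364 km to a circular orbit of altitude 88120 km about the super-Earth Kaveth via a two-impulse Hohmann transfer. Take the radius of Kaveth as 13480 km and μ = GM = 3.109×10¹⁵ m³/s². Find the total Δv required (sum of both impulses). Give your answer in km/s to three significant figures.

Δv_total ≈ 7.38 km/s

r₁ = 13480 + 1364 = 14844 km = 1.4844×10⁷ m.
r₂ = 13480 + 88120 = 101600 km = 1.0160×10⁸ m.
Transfer ellipse a_t = (r₁ + r₂)/2 = 5.822×10⁷ m.
At r₁: circular v_c1 = √(μ/r₁) = 14470 m/s; transfer-periapsis v_p = √[μ(2/r₁ − 1/a_t)] = 19120 m/s.
Δv₁ = v_p − v_c1 = 4646 m/s.
At r₂: circular v_c2 = √(μ/r₂) = 5532 m/s; transfer-apoapsis v_a = √[μ(2/r₂ − 1/a_t)] = 2793 m/s.
Δv₂ = v_c2 − v_a = 2739 m/s.
Total Δv = Δv₁ + Δv₂ = 7384 m/s = 7.384 km/s.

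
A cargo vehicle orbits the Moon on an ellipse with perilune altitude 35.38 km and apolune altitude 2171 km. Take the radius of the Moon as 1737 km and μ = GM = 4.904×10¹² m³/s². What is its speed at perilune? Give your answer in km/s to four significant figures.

r_p = 1737 + 35.38 = 1772.4 km = 1.7724×10⁶ m.
r_a = 1737 + 2171 = 3908.0 km = 3.9080×10⁶ m.
Semi-major axis a = (r_p + r_a)/2 = 2840.2 km = 2.840×10⁶ m.
Vis-viva: v² = μ(2/r − 1/a) = 4.904×10¹² × (1.128×10⁻⁶ − 3.521×10⁻⁷) = 3.807×10⁶ m²/s².
v = 1951 m/s = 1.951 km/s.

v ≈ 1.951 km/s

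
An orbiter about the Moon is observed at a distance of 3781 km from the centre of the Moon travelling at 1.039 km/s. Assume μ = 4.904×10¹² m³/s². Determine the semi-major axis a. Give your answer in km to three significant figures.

a ≈ 3240 km

r = 3.781×10⁶ m.
Vis-viva rearranged: 1/a = 2/r − v²/μ = 5.290×10⁻⁷ − 2.201×10⁻⁷ = 3.088×10⁻⁷ m⁻¹.
a = 3.238×10⁶ m = 3238.0 km.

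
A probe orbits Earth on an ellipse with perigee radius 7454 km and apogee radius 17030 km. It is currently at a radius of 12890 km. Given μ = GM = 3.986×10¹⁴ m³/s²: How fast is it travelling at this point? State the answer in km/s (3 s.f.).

Semi-major axis a = (r_p + r_a)/2 = 12242 km = 1.224×10⁷ m.
Vis-viva: v² = μ(2/r − 1/a) = 3.986×10¹⁴ × (1.552×10⁻⁷ − 8.169×10⁻⁸) = 2.929×10⁷ m²/s².
v = 5412 m/s = 5.412 km/s.

v ≈ 5.41 km/s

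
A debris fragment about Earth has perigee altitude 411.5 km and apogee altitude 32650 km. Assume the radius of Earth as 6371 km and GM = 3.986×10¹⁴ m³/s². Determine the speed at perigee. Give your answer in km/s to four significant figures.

r_p = 6371 + 411.5 = 6782.5 km = 6.7825×10⁶ m.
r_a = 6371 + 32650 = 39021 km = 3.9021×10⁷ m.
Semi-major axis a = (r_p + r_a)/2 = 22902 km = 2.290×10⁷ m.
Vis-viva: v² = μ(2/r − 1/a) = 3.986×10¹⁴ × (2.949×10⁻⁷ − 4.366×10⁻⁸) = 1.001×10⁸ m²/s².
v = 10010 m/s = 10.01 km/s.

v ≈ 10.01 km/s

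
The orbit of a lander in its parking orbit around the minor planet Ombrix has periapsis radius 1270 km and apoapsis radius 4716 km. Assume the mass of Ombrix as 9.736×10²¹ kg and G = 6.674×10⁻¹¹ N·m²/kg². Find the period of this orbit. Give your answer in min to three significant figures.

μ = GM = 6.674×10⁻¹¹ × 9.736×10²¹ = 6.498×10¹¹ m³/s².
Semi-major axis a = (r_p + r_a)/2 = (1270.0 + 4716.0)/2 = 2993.0 km = 2.993×10⁶ m.
By Kepler's third law T = 2π√(a³/μ) = 2π × 6.424×10³ = 4.036×10⁴ s.
= 672.7 min.

T ≈ 673 min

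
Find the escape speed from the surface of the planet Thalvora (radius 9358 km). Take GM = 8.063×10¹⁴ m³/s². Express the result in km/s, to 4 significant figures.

v_esc ≈ 13.13 km/s

r = R = 9.358×10⁶ m.
Escape speed v_esc = √(2μ/r) = √(2 × 8.063×10¹⁴ / 9.358×10⁶) = √(1.723×10⁸) = 13130 m/s.
= 13.13 km/s.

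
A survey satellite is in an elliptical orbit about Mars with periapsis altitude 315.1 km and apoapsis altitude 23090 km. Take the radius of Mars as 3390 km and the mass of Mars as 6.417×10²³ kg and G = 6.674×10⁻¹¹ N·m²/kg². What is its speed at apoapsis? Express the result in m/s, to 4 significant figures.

μ = GM = 6.674×10⁻¹¹ × 6.417×10²³ = 4.283×10¹³ m³/s².
r_p = 3390 + 315.1 = 3705.1 km = 3.7051×10⁶ m.
r_a = 3390 + 23090 = 26480 km = 2.6480×10⁷ m.
Semi-major axis a = (r_p + r_a)/2 = 15093 km = 1.509×10⁷ m.
Vis-viva: v² = μ(2/r − 1/a) = 4.283×10¹³ × (7.553×10⁻⁸ − 6.626×10⁻⁸) = 3.970×10⁵ m²/s².
v = 630.1 m/s.

v ≈ 630.1 m/s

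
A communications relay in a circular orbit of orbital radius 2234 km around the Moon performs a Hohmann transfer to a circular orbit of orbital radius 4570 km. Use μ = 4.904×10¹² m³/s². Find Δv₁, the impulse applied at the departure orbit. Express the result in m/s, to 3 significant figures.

Δv ≈ 236 m/s

r₁ = 2234 km = 2.234×10⁶ m.
r₂ = 4570 km = 4.570×10⁶ m.
Transfer ellipse a_t = (r₁ + r₂)/2 = 3.402×10⁶ m.
At r₁: circular v_c1 = √(μ/r₁) = 1482 m/s; transfer-perilune v_p = √[μ(2/r₁ − 1/a_t)] = 1717 m/s.
Δv₁ = v_p − v_c1 = 235.6 m/s.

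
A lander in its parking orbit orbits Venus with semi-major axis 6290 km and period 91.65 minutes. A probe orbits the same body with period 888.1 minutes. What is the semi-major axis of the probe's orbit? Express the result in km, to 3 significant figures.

Kepler's third law: a³ ∝ T², so a₂ = a₁ (T₂/T₁)^(2/3).
T₂/T₁ = 9.690, (T₂/T₁)^(2/3) = 4.545.
a₂ = 6290 × 4.545 = 28590 km.

a₂ ≈ 28600 km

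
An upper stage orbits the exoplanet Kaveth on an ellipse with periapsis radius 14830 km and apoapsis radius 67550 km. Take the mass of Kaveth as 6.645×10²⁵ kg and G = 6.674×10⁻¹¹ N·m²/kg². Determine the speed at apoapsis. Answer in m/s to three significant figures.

v ≈ 4860 m/s

μ = GM = 6.674×10⁻¹¹ × 6.645×10²⁵ = 4.435×10¹⁵ m³/s².
Semi-major axis a = (r_p + r_a)/2 = 41190 km = 4.119×10⁷ m.
Vis-viva: v² = μ(2/r − 1/a) = 4.435×10¹⁵ × (2.961×10⁻⁸ − 2.428×10⁻⁸) = 2.364×10⁷ m²/s².
v = 4862 m/s.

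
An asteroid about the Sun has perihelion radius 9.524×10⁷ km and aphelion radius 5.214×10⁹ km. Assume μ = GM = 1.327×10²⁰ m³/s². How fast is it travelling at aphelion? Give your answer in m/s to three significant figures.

Semi-major axis a = (r_p + r_a)/2 = 2.6546×10⁹ km = 2.655×10¹² m.
Vis-viva: v² = μ(2/r − 1/a) = 1.327×10²⁰ × (3.836×10⁻¹³ − 3.767×10⁻¹³) = 9.131×10⁵ m²/s².
v = 955.6 m/s.

v ≈ 956 m/s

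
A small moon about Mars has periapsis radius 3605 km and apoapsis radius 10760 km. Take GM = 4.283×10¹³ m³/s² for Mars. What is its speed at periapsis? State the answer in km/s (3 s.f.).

v ≈ 4.22 km/s

Semi-major axis a = (r_p + r_a)/2 = 7182.5 km = 7.182×10⁶ m.
Vis-viva: v² = μ(2/r − 1/a) = 4.283×10¹³ × (5.548×10⁻⁷ − 1.392×10⁻⁷) = 1.780×10⁷ m²/s².
v = 4219 m/s = 4.219 km/s.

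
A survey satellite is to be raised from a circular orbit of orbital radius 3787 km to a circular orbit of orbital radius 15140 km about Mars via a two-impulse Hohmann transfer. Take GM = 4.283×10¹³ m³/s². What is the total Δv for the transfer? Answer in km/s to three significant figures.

Δv_total ≈ 1.51 km/s

r₁ = 3787 km = 3.787×10⁶ m.
r₂ = 15140 km = 1.514×10⁷ m.
Transfer ellipse a_t = (r₁ + r₂)/2 = 9.464×10⁶ m.
At r₁: circular v_c1 = √(μ/r₁) = 3363 m/s; transfer-periapsis v_p = √[μ(2/r₁ − 1/a_t)] = 4254 m/s.
Δv₁ = v_p − v_c1 = 890.7 m/s.
At r₂: circular v_c2 = √(μ/r₂) = 1682 m/s; transfer-apoapsis v_a = √[μ(2/r₂ − 1/a_t)] = 1064 m/s.
Δv₂ = v_c2 − v_a = 618.0 m/s.
Total Δv = Δv₁ + Δv₂ = 1509 m/s = 1.509 km/s.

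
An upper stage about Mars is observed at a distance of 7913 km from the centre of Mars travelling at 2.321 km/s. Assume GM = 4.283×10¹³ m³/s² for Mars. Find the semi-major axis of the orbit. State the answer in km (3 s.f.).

r = 7.913×10⁶ m.
Vis-viva rearranged: 1/a = 2/r − v²/μ = 2.527×10⁻⁷ − 1.258×10⁻⁷ = 1.270×10⁻⁷ m⁻¹.
a = 7.876×10⁶ m = 7875.8 km.

a ≈ 7880 km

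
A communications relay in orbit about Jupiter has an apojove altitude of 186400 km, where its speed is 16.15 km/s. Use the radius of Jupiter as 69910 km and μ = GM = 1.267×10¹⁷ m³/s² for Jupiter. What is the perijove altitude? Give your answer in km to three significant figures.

perijove altitude ≈ 21900 km

r_a = 69910 + 186400 = 2.5631×10⁵ km = 2.563×10⁸ m.
Specific energy ε = v²/2 − μ/r = -3.639×10⁸ J/kg, so a = −μ/(2ε) = 1.741×10⁸ m.
The apsides satisfy r_p + r_a = 2a, so the perijove radius is 2a − r_a = 9.185×10⁷ m = 91851 km.
Perijove altitude = 91851 − 69910 = 21941 km.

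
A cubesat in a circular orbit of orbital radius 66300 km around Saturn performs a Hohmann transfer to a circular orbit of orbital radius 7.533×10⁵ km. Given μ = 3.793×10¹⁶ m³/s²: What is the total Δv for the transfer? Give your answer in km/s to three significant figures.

r₁ = 66300 km = 6.630×10⁷ m.
r₂ = 7.533×10⁵ km = 7.533×10⁸ m.
Transfer ellipse a_t = (r₁ + r₂)/2 = 4.098×10⁸ m.
At r₁: circular v_c1 = √(μ/r₁) = 23920 m/s; transfer-perikrone v_p = √[μ(2/r₁ − 1/a_t)] = 32430 m/s.
Δv₁ = v_p − v_c1 = 8510 m/s.
At r₂: circular v_c2 = √(μ/r₂) = 7096 m/s; transfer-apokrone v_a = √[μ(2/r₂ − 1/a_t)] = 2854 m/s.
Δv₂ = v_c2 − v_a = 4242 m/s.
Total Δv = Δv₁ + Δv₂ = 12750 m/s = 12.75 km/s.

Δv_total ≈ 12.8 km/s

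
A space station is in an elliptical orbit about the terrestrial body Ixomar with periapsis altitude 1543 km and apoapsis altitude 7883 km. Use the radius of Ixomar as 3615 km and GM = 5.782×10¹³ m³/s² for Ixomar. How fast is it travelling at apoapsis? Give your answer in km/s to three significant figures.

r_p = 3615 + 1543 = 5158.0 km = 5.1580×10⁶ m.
r_a = 3615 + 7883 = 11498 km = 1.1498×10⁷ m.
Semi-major axis a = (r_p + r_a)/2 = 8328.0 km = 8.328×10⁶ m.
Vis-viva: v² = μ(2/r − 1/a) = 5.782×10¹³ × (1.739×10⁻⁷ − 1.201×10⁻⁷) = 3.115×10⁶ m²/s².
v = 1765 m/s = 1.765 km/s.

v ≈ 1.76 km/s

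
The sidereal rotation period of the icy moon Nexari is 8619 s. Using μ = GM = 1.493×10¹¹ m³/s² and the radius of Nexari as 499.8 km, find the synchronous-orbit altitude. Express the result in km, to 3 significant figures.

h_sync ≈ 155 km

A synchronous orbit has period T, so by Kepler's third law a = (μT²/4π²)^(1/3).
μT²/4π² = 1.493×10¹¹ × (8.619×10³)² / 39.48 = 2.809×10¹⁷ m³.
a = 6.549×10⁵ m = 654.94 km.
Altitude h = a − R = 654.94 − 499.8 = 155.14 km.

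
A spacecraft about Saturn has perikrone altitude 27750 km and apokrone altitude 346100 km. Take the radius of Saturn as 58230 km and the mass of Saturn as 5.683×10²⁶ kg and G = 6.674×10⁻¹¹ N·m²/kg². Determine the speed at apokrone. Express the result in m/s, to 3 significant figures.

μ = GM = 6.674×10⁻¹¹ × 5.683×10²⁶ = 3.793×10¹⁶ m³/s².
r_p = 58230 + 27750 = 85980 km = 8.5980×10⁷ m.
r_a = 58230 + 346100 = 404330 km = 4.0433×10⁸ m.
Semi-major axis a = (r_p + r_a)/2 = 2.4516×10⁵ km = 2.452×10⁸ m.
Vis-viva: v² = μ(2/r − 1/a) = 3.793×10¹⁶ × (4.946×10⁻⁹ − 4.079×10⁻⁹) = 3.290×10⁷ m²/s².
v = 5736 m/s.

v ≈ 5740 m/s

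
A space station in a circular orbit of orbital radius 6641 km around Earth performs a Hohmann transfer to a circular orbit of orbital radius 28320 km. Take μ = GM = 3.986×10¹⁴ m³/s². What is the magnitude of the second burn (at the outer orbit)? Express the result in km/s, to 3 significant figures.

r₁ = 6641 km = 6.641×10⁶ m.
r₂ = 28320 km = 2.832×10⁷ m.
Transfer ellipse a_t = (r₁ + r₂)/2 = 1.748×10⁷ m.
At r₁: circular v_c1 = √(μ/r₁) = 7747 m/s; transfer-perigee v_p = √[μ(2/r₁ − 1/a_t)] = 9861 m/s.
At r₂: circular v_c2 = √(μ/r₂) = 3752 m/s; transfer-apogee v_a = √[μ(2/r₂ − 1/a_t)] = 2312 m/s.
Δv₂ = v_c2 − v_a = 1439 m/s.
= 1.439 km/s.

Δv ≈ 1.44 km/s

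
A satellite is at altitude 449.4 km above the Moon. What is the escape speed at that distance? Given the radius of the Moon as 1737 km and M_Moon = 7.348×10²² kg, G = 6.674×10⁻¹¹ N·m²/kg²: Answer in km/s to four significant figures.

v_esc ≈ 2.118 km/s

μ = GM = 6.674×10⁻¹¹ × 7.348×10²² = 4.904×10¹² m³/s².
r = 1737 + 449.4 = 2186.4 km = 2.1864×10⁶ m.
Escape speed v_esc = √(2μ/r) = √(2 × 4.904×10¹² / 2.186×10⁶) = √(4.486×10⁶) = 2118 m/s.
= 2.118 km/s.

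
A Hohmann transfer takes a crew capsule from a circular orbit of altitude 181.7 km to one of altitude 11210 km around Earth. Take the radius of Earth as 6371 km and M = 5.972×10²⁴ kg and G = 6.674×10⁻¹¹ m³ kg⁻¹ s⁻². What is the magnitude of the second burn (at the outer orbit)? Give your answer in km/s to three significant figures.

Δv ≈ 1.25 km/s

μ = GM = 6.674×10⁻¹¹ × 5.972×10²⁴ = 3.986×10¹⁴ m³/s².
r₁ = 6371 + 181.7 = 6552.7 km = 6.5527×10⁶ m.
r₂ = 6371 + 11210 = 17581 km = 1.7581×10⁷ m.
Transfer ellipse a_t = (r₁ + r₂)/2 = 1.207×10⁷ m.
At r₁: circular v_c1 = √(μ/r₁) = 7799 m/s; transfer-perigee v_p = √[μ(2/r₁ − 1/a_t)] = 9414 m/s.
At r₂: circular v_c2 = √(μ/r₂) = 4761 m/s; transfer-apogee v_a = √[μ(2/r₂ − 1/a_t)] = 3509 m/s.
Δv₂ = v_c2 − v_a = 1253 m/s.
= 1.253 km/s.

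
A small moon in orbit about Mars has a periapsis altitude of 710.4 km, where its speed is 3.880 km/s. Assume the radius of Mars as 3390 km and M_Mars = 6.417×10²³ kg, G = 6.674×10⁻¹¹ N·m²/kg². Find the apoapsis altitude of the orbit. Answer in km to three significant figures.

μ = GM = 6.674×10⁻¹¹ × 6.417×10²³ = 4.283×10¹³ m³/s².
r_p = 3390 + 710.4 = 4100.4 km = 4.100×10⁶ m.
Specific energy ε = v²/2 − μ/r = -2.917×10⁶ J/kg, so a = −μ/(2ε) = 7.340×10⁶ m.
The apsides satisfy r_p + r_a = 2a, so the apoapsis radius is 2a − r_p = 1.058×10⁷ m = 10579 km.
Apoapsis altitude = 10579 − 3390 = 7189.4 km.

apoapsis altitude ≈ 7190 km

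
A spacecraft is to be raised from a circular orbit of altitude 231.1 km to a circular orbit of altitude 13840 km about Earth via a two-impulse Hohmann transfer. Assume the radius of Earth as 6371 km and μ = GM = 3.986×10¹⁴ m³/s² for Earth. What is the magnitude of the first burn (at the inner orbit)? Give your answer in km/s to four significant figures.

r₁ = 6371 + 231.1 = 6602.1 km = 6.6021×10⁶ m.
r₂ = 6371 + 13840 = 20211 km = 2.0211×10⁷ m.
Transfer ellipse a_t = (r₁ + r₂)/2 = 1.341×10⁷ m.
At r₁: circular v_c1 = √(μ/r₁) = 7770 m/s; transfer-perigee v_p = √[μ(2/r₁ − 1/a_t)] = 9540 m/s.
Δv₁ = v_p − v_c1 = 1770 m/s.
= 1.770 km/s.

Δv ≈ 1.770 km/s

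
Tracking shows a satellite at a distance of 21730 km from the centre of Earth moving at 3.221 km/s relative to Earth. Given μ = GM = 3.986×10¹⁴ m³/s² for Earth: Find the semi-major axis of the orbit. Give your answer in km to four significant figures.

a ≈ 15150 km

r = 2.173×10⁷ m.
Specific orbital energy ε = v²/2 − μ/r = (3221)²/2 − 3.986×10¹⁴/2.173×10⁷ = -1.316×10⁷ J/kg.
Since ε = −μ/(2a), a = −μ/(2ε) = 1.515×10⁷ m = 15149 km.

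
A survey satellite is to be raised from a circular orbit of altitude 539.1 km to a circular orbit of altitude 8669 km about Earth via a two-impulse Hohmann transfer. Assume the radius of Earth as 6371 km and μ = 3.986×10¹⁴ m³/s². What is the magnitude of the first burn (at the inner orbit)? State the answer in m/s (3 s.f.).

Δv ≈ 1300 m/s

r₁ = 6371 + 539.1 = 6910.1 km = 6.9101×10⁶ m.
r₂ = 6371 + 8669 = 15040 km = 1.5040×10⁷ m.
Transfer ellipse a_t = (r₁ + r₂)/2 = 1.098×10⁷ m.
At r₁: circular v_c1 = √(μ/r₁) = 7595 m/s; transfer-perigee v_p = √[μ(2/r₁ − 1/a_t)] = 8891 m/s.
Δv₁ = v_p − v_c1 = 1296 m/s.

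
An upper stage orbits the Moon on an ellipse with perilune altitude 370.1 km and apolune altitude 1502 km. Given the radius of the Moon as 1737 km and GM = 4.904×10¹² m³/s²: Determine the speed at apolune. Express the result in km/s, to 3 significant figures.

v ≈ 1.09 km/s

r_p = 1737 + 370.1 = 2107.1 km = 2.1071×10⁶ m.
r_a = 1737 + 1502 = 3239.0 km = 3.2390×10⁶ m.
Semi-major axis a = (r_p + r_a)/2 = 2673.1 km = 2.673×10⁶ m.
Vis-viva: v² = μ(2/r − 1/a) = 4.904×10¹² × (6.175×10⁻⁷ − 3.741×10⁻⁷) = 1.193×10⁶ m²/s².
v = 1092 m/s = 1.092 km/s.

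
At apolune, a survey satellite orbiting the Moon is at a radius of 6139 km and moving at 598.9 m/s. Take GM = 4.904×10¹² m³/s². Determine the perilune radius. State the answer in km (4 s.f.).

perilune radius ≈ 1777 km

r_a = 6.139×10⁶ m.
Specific energy ε = v²/2 − μ/r = -6.195×10⁵ J/kg, so a = −μ/(2ε) = 3.958×10⁶ m.
The apsides satisfy r_p + r_a = 2a, so the perilune radius is 2a − r_a = 1.777×10⁶ m = 1777.2 km.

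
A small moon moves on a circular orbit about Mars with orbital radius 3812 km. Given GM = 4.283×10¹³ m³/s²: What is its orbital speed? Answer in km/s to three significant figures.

r = 3812 km = 3.812×10⁶ m.
For a circular orbit v = √(μ/r) = √(4.283×10¹³ / 3.812×10⁶) = √(1.124×10⁷) = 3352 m/s.
That is 3.352 km/s.

v ≈ 3.35 km/s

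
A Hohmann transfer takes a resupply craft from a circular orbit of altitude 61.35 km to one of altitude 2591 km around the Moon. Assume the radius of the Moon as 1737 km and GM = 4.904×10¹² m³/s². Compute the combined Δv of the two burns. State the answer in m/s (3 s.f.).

r₁ = 1737 + 61.35 = 1798.3 km = 1.7984×10⁶ m.
r₂ = 1737 + 2591 = 4328.0 km = 4.3280×10⁶ m.
Transfer ellipse a_t = (r₁ + r₂)/2 = 3.063×10⁶ m.
At r₁: circular v_c1 = √(μ/r₁) = 1651 m/s; transfer-perilune v_p = √[μ(2/r₁ − 1/a_t)] = 1963 m/s.
Δv₁ = v_p − v_c1 = 311.5 m/s.
At r₂: circular v_c2 = √(μ/r₂) = 1064 m/s; transfer-apolune v_a = √[μ(2/r₂ − 1/a_t)] = 815.6 m/s.
Δv₂ = v_c2 − v_a = 248.9 m/s.
Total Δv = Δv₁ + Δv₂ = 560.4 m/s.

Δv_total ≈ 560 m/s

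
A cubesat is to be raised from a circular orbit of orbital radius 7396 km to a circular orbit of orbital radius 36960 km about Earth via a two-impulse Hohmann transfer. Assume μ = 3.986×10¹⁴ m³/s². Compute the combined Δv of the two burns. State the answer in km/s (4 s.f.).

r₁ = 7396 km = 7.396×10⁶ m.
r₂ = 36960 km = 3.696×10⁷ m.
Transfer ellipse a_t = (r₁ + r₂)/2 = 2.218×10⁷ m.
At r₁: circular v_c1 = √(μ/r₁) = 7341 m/s; transfer-perigee v_p = √[μ(2/r₁ − 1/a_t)] = 9477 m/s.
Δv₁ = v_p − v_c1 = 2136 m/s.
At r₂: circular v_c2 = √(μ/r₂) = 3284 m/s; transfer-apogee v_a = √[μ(2/r₂ − 1/a_t)] = 1896 m/s.
Δv₂ = v_c2 − v_a = 1388 m/s.
Total Δv = Δv₁ + Δv₂ = 3523 m/s = 3.523 km/s.

Δv_total ≈ 3.523 km/s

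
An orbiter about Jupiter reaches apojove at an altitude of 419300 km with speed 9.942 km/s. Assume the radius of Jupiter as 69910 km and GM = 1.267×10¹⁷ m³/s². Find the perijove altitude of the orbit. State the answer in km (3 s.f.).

perijove altitude ≈ 45500 km

r_a = 69910 + 419300 = 4.8921×10⁵ km = 4.892×10⁸ m.
Specific energy ε = v²/2 − μ/r = -2.096×10⁸ J/kg, so a = −μ/(2ε) = 3.023×10⁸ m.
The apsides satisfy r_p + r_a = 2a, so the perijove radius is 2a − r_a = 1.154×10⁸ m = 1.1537×10⁵ km.
Perijove altitude = 1.1537×10⁵ − 69910 = 45459 km.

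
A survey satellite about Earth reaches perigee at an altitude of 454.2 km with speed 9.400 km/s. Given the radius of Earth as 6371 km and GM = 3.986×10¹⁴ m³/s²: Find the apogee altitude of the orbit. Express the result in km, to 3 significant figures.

apogee altitude ≈ 14800 km

r_p = 6371 + 454.2 = 6825.2 km = 6.825×10⁶ m.
Specific energy ε = v²/2 − μ/r = -1.422×10⁷ J/kg, so a = −μ/(2ε) = 1.401×10⁷ m.
The apsides satisfy r_p + r_a = 2a, so the apogee radius is 2a − r_p = 2.120×10⁷ m = 21203 km.
Apogee altitude = 21203 − 6371 = 14832 km.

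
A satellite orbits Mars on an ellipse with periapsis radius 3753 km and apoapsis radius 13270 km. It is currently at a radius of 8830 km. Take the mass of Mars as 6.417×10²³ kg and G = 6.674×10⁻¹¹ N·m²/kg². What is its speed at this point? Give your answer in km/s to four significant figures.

μ = GM = 6.674×10⁻¹¹ × 6.417×10²³ = 4.283×10¹³ m³/s².
Semi-major axis a = (r_p + r_a)/2 = 8511.5 km = 8.512×10⁶ m.
Vis-viva: v² = μ(2/r − 1/a) = 4.283×10¹³ × (2.265×10⁻⁷ − 1.175×10⁻⁷) = 4.669×10⁶ m²/s².
v = 2161 m/s = 2.161 km/s.

v ≈ 2.161 km/s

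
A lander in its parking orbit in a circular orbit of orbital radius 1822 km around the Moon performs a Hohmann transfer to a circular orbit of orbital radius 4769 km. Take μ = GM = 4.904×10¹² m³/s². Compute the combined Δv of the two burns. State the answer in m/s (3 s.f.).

Δv_total ≈ 593 m/s

r₁ = 1822 km = 1.822×10⁶ m.
r₂ = 4769 km = 4.769×10⁶ m.
Transfer ellipse a_t = (r₁ + r₂)/2 = 3.296×10⁶ m.
At r₁: circular v_c1 = √(μ/r₁) = 1641 m/s; transfer-perilune v_p = √[μ(2/r₁ − 1/a_t)] = 1974 m/s.
Δv₁ = v_p − v_c1 = 333.0 m/s.
At r₂: circular v_c2 = √(μ/r₂) = 1014 m/s; transfer-apolune v_a = √[μ(2/r₂ − 1/a_t)] = 754.0 m/s.
Δv₂ = v_c2 − v_a = 260.0 m/s.
Total Δv = Δv₁ + Δv₂ = 593.0 m/s.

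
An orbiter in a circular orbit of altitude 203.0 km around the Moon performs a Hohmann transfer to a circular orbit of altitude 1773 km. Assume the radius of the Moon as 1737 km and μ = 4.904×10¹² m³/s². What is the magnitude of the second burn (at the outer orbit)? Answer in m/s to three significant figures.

r₁ = 1737 + 203.0 = 1940.0 km = 1.9400×10⁶ m.
r₂ = 1737 + 1773 = 3510.0 km = 3.5100×10⁶ m.
Transfer ellipse a_t = (r₁ + r₂)/2 = 2.725×10⁶ m.
At r₁: circular v_c1 = √(μ/r₁) = 1590 m/s; transfer-perilune v_p = √[μ(2/r₁ − 1/a_t)] = 1804 m/s.
At r₂: circular v_c2 = √(μ/r₂) = 1182 m/s; transfer-apolune v_a = √[μ(2/r₂ − 1/a_t)] = 997.3 m/s.
Δv₂ = v_c2 − v_a = 184.7 m/s.

Δv ≈ 185 m/s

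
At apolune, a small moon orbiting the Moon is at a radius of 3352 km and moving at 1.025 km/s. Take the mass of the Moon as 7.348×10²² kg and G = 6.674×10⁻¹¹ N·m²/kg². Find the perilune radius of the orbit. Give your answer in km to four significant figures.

μ = GM = 6.674×10⁻¹¹ × 7.348×10²² = 4.904×10¹² m³/s².
r_a = 3.352×10⁶ m.
Specific energy ε = v²/2 − μ/r = -9.377×10⁵ J/kg, so a = −μ/(2ε) = 2.615×10⁶ m.
The apsides satisfy r_p + r_a = 2a, so the perilune radius is 2a − r_a = 1.878×10⁶ m = 1877.8 km.

perilune radius ≈ 1878 km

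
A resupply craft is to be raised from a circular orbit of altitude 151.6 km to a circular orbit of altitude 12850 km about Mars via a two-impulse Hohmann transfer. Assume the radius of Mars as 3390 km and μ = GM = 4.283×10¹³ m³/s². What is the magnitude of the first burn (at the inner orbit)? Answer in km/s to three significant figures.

Δv ≈ 0.979 km/s

r₁ = 3390 + 151.6 = 3541.6 km = 3.5416×10⁶ m.
r₂ = 3390 + 12850 = 16240 km = 1.6240×10⁷ m.
Transfer ellipse a_t = (r₁ + r₂)/2 = 9.891×10⁶ m.
At r₁: circular v_c1 = √(μ/r₁) = 3478 m/s; transfer-periapsis v_p = √[μ(2/r₁ − 1/a_t)] = 4456 m/s.
Δv₁ = v_p − v_c1 = 978.5 m/s.
= 0.9785 km/s.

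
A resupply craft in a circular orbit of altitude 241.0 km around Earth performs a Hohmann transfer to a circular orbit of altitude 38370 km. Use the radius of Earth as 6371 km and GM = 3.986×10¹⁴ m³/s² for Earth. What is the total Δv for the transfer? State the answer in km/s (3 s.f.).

Δv_total ≈ 3.95 km/s

r₁ = 6371 + 241.0 = 6612.0 km = 6.6120×10⁶ m.
r₂ = 6371 + 38370 = 44741 km = 4.4741×10⁷ m.
Transfer ellipse a_t = (r₁ + r₂)/2 = 2.568×10⁷ m.
At r₁: circular v_c1 = √(μ/r₁) = 7764 m/s; transfer-perigee v_p = √[μ(2/r₁ − 1/a_t)] = 10250 m/s.
Δv₁ = v_p − v_c1 = 2485 m/s.
At r₂: circular v_c2 = √(μ/r₂) = 2985 m/s; transfer-apogee v_a = √[μ(2/r₂ − 1/a_t)] = 1515 m/s.
Δv₂ = v_c2 − v_a = 1470 m/s.
Total Δv = Δv₁ + Δv₂ = 3955 m/s = 3.955 km/s.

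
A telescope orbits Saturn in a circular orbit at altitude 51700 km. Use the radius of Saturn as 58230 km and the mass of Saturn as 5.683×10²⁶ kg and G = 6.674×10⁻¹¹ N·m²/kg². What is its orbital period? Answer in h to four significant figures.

μ = GM = 6.674×10⁻¹¹ × 5.683×10²⁶ = 3.793×10¹⁶ m³/s².
r = 58230 + 51700 = 109930 km = 1.0993×10⁸ m.
Kepler's third law: T = 2π√(r³/μ) = 2π√((1.099×10⁸)³ / 3.793×10¹⁶).
r³/μ = 3.503×10⁷ s², so T = 2π × 5.918×10³ = 3.719×10⁴ s.
Converting: 3.719×10⁴ s ÷ 3600 = 10.33 h.

T ≈ 10.33 h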